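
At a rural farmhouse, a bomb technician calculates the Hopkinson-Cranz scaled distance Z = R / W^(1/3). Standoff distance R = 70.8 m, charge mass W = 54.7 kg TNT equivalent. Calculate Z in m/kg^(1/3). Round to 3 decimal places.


Scaled distance calculation:
W^(1/3) = 54.7^(1/3) = 3.796025
Z = R / W^(1/3) = 70.8 / 3.796025
Z = 18.651 m/kg^(1/3)

18.651


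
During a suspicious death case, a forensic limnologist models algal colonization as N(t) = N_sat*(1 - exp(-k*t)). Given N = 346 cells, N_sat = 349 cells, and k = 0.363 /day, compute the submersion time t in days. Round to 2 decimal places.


PMSI from diatom colonization curve:
N / N_sat = 346 / 349 = 0.991404
1 - N/N_sat = 0.008596
ln(1 - N/N_sat) = -4.756458
t = -ln(1 - N/N_sat) / k = -(-4.756458) / 0.363 = 13.10 days

13.10


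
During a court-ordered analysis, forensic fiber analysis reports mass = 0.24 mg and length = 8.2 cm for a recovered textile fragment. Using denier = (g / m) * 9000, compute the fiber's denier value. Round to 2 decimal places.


Denier calculation:
Mass in grams = 0.24 mg / 1000 = 0.00024 g
Length in meters = 8.2 cm / 100 = 0.082 m
Linear density = mass / length = 0.00024 / 0.082 = 0.00292683 g/m
Denier = (g/m) * 9000 = 0.00292683 * 9000 = 26.34

26.34


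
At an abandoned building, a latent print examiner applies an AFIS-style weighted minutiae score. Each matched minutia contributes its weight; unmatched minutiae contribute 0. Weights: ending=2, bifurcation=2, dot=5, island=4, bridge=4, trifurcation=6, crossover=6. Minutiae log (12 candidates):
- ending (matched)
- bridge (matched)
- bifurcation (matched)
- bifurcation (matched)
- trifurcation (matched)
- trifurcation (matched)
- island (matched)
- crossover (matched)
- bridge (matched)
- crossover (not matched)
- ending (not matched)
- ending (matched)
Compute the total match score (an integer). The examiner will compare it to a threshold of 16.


Weighted minutiae match score:
  ending: matched, +2 (running total 2)
  bridge: matched, +4 (running total 6)
  bifurcation: matched, +2 (running total 8)
  bifurcation: matched, +2 (running total 10)
  trifurcation: matched, +6 (running total 16)
  trifurcation: matched, +6 (running total 22)
  island: matched, +4 (running total 26)
  crossover: matched, +6 (running total 32)
  bridge: matched, +4 (running total 36)
  crossover: not matched, +0
  ending: not matched, +0
  ending: matched, +2 (running total 38)
Total score = 38
Threshold = 16; verdict = identification

38


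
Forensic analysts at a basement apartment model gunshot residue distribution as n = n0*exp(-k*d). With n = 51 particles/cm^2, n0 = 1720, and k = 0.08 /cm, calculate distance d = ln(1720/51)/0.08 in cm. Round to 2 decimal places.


GSR distance calculation:
n0/n = 1720 / 51 = 33.72549
ln(n0/n) = 3.518254
d = 3.518254 / 0.08 = 43.98 cm

43.98


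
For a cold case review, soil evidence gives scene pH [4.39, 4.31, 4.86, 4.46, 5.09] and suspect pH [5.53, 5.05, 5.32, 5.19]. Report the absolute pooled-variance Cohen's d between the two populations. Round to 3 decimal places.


Pooled-variance Cohen's d for soil pH comparison:
Scene mean = 23.11 / 5 = 4.622
Suspect mean = 21.09 / 4 = 5.2725
Scene sample variance s_s^2 = 0.11327
Suspect sample variance s_c^2 = 0.041625
Pooled variance = ((n_s-1)*s_s^2 + (n_c-1)*s_c^2) / (n_s + n_c - 2) = 0.082565
Pooled SD = sqrt(0.082565) = 0.287341
Mean difference = -0.6505
|d| = |-0.6505| / 0.287341 = 2.264

2.264


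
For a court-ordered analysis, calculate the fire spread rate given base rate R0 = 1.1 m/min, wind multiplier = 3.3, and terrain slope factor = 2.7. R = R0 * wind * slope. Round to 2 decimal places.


Fire spread rate calculation:
R = R0 * wind_factor * slope_factor
= 1.1 * 3.3 * 2.7
= 3.63 * 2.7
= 9.80 m/min

9.80


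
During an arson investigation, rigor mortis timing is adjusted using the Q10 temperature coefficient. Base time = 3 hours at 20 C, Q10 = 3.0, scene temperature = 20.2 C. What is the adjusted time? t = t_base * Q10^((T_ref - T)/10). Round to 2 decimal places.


Rigor mortis time adjustment:
Exponent = (T_ref - T_actual) / 10 = (20 - 20.2) / 10 = -0.02
Q10 factor = 3.0^-0.02 = 0.97827
t_adjusted = 3 * 0.97827 = 2.93 hours

2.93


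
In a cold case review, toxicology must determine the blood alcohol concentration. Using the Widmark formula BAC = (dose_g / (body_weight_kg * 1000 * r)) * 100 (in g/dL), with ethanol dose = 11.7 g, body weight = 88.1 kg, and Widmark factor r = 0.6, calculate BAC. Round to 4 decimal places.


Applying the Widmark formula:
BAC = (dose_g / (body_wt * 1000 * r)) * 100
Denominator = 88.1 * 1000 * 0.6 = 52860
BAC = (11.7 / 52860) * 100
BAC = 0.0221 g/dL

0.0221


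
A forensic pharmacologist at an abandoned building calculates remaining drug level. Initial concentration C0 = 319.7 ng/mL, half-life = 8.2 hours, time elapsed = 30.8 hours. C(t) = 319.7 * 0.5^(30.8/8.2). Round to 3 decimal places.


Drug concentration decay:
Number of half-lives = t / t_half = 30.8 / 8.2 = 3.756098
Decay factor = 0.5^3.756098 = 0.07401195
C(t) = 319.7 * 0.07401195 = 23.662 ng/mL

23.662


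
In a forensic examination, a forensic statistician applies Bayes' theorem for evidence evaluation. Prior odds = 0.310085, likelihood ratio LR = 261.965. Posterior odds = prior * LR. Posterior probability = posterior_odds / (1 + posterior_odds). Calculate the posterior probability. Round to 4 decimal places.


Bayesian evidence evaluation:
Posterior odds = prior_odds * LR = 0.310085 * 261.965 = 81.23142
Posterior probability = posterior_odds / (1 + posterior_odds)
= 81.23142 / (1 + 81.23142)
= 81.23142 / 82.23142
= 0.9878

0.9878


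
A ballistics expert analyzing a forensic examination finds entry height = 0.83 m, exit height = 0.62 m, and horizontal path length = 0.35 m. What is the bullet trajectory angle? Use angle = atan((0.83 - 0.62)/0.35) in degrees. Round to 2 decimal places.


Bullet trajectory angle:
Height difference = 0.83 - 0.62 = 0.21 m
angle = atan(0.21 / 0.35)
angle = atan(0.6)
angle = 30.96 degrees

30.96


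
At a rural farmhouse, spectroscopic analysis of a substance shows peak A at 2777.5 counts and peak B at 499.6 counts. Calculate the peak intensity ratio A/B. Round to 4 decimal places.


Spectral peak ratio:
Peak A = 2777.5 counts
Peak B = 499.6 counts
Ratio = 2777.5 / 499.6 = 5.5594

5.5594


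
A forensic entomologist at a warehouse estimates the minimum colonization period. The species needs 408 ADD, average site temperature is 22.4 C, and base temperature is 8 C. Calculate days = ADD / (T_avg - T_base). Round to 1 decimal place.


Insect development time:
Effective temperature = avg_temp - T_base = 22.4 - 8 = 14.4 C
Days = ADD / effective_temp = 408 / 14.4 = 28.3 days

28.3


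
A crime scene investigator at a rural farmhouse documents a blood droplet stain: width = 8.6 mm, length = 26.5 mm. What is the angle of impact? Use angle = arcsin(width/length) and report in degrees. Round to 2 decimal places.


Blood spatter impact angle calculation:
width / length = 8.6 / 26.5 = 0.324528
angle = arcsin(0.324528)
angle = 18.94 degrees

18.94


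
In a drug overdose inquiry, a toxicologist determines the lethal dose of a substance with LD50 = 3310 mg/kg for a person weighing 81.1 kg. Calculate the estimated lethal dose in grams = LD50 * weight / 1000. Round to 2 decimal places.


Lethal dose calculation:
Lethal dose = LD50 * body_weight / 1000
= 3310 * 81.1 / 1000
= 268441 / 1000
= 268.44 g

268.44


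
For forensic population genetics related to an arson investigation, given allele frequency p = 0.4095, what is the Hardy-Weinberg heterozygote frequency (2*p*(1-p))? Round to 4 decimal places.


Hardy-Weinberg heterozygote frequency:
q = 1 - p = 1 - 0.4095 = 0.5905
2pq = 2 * 0.4095 * 0.5905 = 0.4836

0.4836


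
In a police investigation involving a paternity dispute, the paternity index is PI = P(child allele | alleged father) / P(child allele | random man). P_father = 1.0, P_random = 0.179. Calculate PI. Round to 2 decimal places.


Paternity Index calculation:
PI = P(allele|father) / P(allele|random)
PI = 1.0 / 0.179
PI = 5.59

5.59


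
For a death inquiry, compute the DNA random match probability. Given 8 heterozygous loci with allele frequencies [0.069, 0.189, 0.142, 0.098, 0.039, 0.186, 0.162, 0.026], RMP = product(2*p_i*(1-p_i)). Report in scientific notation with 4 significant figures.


Computing RMP for 8 loci:
Locus 1: 2 * 0.069 * 0.931 = 0.128478
Locus 2: 2 * 0.189 * 0.811 = 0.306558
Locus 3: 2 * 0.142 * 0.858 = 0.243672
Locus 4: 2 * 0.098 * 0.902 = 0.176792
Locus 5: 2 * 0.039 * 0.961 = 0.074958
Locus 6: 2 * 0.186 * 0.814 = 0.302808
Locus 7: 2 * 0.162 * 0.838 = 0.271512
Locus 8: 2 * 0.026 * 0.974 = 0.050648
RMP = 5.296e-07

5.296e-07


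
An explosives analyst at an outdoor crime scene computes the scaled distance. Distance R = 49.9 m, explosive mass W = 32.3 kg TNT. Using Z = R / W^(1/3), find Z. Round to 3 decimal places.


Scaled distance calculation:
W^(1/3) = 32.3^(1/3) = 3.184693
Z = R / W^(1/3) = 49.9 / 3.184693
Z = 15.669 m/kg^(1/3)

15.669


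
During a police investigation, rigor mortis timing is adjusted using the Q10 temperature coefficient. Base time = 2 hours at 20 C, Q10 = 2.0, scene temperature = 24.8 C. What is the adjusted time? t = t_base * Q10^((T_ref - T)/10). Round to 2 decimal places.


Rigor mortis time adjustment:
Exponent = (T_ref - T_actual) / 10 = (20 - 24.8) / 10 = -0.48
Q10 factor = 2.0^-0.48 = 0.71698
t_adjusted = 2 * 0.71698 = 1.43 hours

1.43


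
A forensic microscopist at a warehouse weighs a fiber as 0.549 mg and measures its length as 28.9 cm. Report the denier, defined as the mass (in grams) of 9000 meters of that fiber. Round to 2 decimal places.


Denier calculation:
Mass in grams = 0.549 mg / 1000 = 0.000549 g
Length in meters = 28.9 cm / 100 = 0.289 m
Linear density = mass / length = 0.000549 / 0.289 = 0.00189965 g/m
Denier = (g/m) * 9000 = 0.00189965 * 9000 = 17.10

17.10


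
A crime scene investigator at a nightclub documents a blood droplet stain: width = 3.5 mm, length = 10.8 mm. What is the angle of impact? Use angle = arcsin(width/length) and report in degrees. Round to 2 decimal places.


Blood spatter impact angle calculation:
width / length = 3.5 / 10.8 = 0.324074
angle = arcsin(0.324074)
angle = 18.91 degrees

18.91


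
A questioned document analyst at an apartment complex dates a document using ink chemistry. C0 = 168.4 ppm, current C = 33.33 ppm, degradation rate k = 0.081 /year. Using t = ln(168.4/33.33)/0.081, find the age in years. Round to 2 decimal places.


Document age estimation:
C0/C = 168.4 / 33.33 = 5.052505
ln(C0/C) = 1.619884
t = 1.619884 / 0.081 = 20.00 years

20.00


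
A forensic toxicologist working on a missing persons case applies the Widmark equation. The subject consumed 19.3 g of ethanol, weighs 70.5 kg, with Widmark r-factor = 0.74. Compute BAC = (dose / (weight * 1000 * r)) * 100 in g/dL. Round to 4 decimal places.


Applying the Widmark formula:
BAC = (dose_g / (body_wt * 1000 * r)) * 100
Denominator = 70.5 * 1000 * 0.74 = 52170
BAC = (19.3 / 52170) * 100
BAC = 0.0370 g/dL

0.0370


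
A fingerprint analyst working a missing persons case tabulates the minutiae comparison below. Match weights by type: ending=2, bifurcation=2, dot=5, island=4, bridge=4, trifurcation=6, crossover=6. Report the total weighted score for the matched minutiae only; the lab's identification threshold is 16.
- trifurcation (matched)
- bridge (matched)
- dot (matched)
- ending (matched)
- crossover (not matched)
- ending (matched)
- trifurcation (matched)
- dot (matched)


Weighted minutiae match score:
  trifurcation: matched, +6 (running total 6)
  bridge: matched, +4 (running total 10)
  dot: matched, +5 (running total 15)
  ending: matched, +2 (running total 17)
  crossover: not matched, +0
  ending: matched, +2 (running total 19)
  trifurcation: matched, +6 (running total 25)
  dot: matched, +5 (running total 30)
Total score = 30
Threshold = 16; verdict = identification

30


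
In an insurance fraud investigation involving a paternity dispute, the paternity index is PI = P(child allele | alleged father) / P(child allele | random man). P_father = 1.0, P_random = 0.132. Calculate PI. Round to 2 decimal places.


Paternity Index calculation:
PI = P(allele|father) / P(allele|random)
PI = 1.0 / 0.132
PI = 7.58

7.58


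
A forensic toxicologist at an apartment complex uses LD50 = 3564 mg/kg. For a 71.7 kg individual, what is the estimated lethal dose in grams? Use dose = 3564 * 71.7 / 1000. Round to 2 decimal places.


Lethal dose calculation:
Lethal dose = LD50 * body_weight / 1000
= 3564 * 71.7 / 1000
= 255538.8 / 1000
= 255.54 g

255.54


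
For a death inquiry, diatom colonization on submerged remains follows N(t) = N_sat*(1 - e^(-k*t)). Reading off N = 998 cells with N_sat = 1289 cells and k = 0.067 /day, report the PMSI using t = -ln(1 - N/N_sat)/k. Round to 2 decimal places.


PMSI from diatom colonization curve:
N / N_sat = 998 / 1289 = 0.774244
1 - N/N_sat = 0.225756
ln(1 - N/N_sat) = -1.488301
t = -ln(1 - N/N_sat) / k = -(-1.488301) / 0.067 = 22.21 days

22.21


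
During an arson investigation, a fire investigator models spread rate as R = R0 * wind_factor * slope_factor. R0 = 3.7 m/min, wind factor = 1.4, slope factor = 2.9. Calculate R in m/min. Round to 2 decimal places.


Fire spread rate calculation:
R = R0 * wind_factor * slope_factor
= 3.7 * 1.4 * 2.9
= 5.18 * 2.9
= 15.02 m/min

15.02


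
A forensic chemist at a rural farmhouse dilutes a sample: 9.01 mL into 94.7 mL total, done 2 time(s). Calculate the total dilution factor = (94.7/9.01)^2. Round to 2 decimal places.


Dilution factor calculation:
Single dilution = V_total / V_sample = 94.7 / 9.01 ≈ 10.510544
Number of dilutions = 2
Total DF = (94.7 / 9.01)^2 (full precision, rounded at the end) = 110.47

110.47


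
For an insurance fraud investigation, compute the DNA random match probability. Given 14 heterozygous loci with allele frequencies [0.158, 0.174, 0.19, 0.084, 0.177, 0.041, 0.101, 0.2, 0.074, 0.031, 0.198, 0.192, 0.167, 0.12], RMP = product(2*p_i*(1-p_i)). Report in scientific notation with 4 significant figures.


Computing RMP for 14 loci:
Locus 1: 2 * 0.158 * 0.842 = 0.266072
Locus 2: 2 * 0.174 * 0.826 = 0.287448
Locus 3: 2 * 0.19 * 0.81 = 0.3078
Locus 4: 2 * 0.084 * 0.916 = 0.153888
Locus 5: 2 * 0.177 * 0.823 = 0.291342
Locus 6: 2 * 0.041 * 0.959 = 0.078638
Locus 7: 2 * 0.101 * 0.899 = 0.181598
Locus 8: 2 * 0.2 * 0.8 = 0.32
Locus 9: 2 * 0.074 * 0.926 = 0.137048
Locus 10: 2 * 0.031 * 0.969 = 0.060078
Locus 11: 2 * 0.198 * 0.802 = 0.317592
Locus 12: 2 * 0.192 * 0.808 = 0.310272
Locus 13: 2 * 0.167 * 0.833 = 0.278222
Locus 14: 2 * 0.12 * 0.88 = 0.2112
RMP = 2.299e-10

2.299e-10


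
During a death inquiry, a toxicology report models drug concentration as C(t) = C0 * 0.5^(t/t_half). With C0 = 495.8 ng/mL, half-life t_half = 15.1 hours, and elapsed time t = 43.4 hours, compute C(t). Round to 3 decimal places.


Drug concentration decay:
Number of half-lives = t / t_half = 43.4 / 15.1 = 2.874172
Decay factor = 0.5^2.874172 = 0.13639172
C(t) = 495.8 * 0.13639172 = 67.623 ng/mL

67.623


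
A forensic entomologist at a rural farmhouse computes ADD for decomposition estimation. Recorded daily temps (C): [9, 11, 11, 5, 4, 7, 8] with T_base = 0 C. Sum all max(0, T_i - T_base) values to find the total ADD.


Computing ADD day by day:
Day 1: max(0, 9 - 0) = 9
Day 2: max(0, 11 - 0) = 11
Day 3: max(0, 11 - 0) = 11
Day 4: max(0, 5 - 0) = 5
Day 5: max(0, 4 - 0) = 4
Day 6: max(0, 7 - 0) = 7
Day 7: max(0, 8 - 0) = 8
Total ADD = 55

55


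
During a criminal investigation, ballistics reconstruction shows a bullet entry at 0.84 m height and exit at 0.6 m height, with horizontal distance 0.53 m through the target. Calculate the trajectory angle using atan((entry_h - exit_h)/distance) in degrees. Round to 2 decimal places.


Bullet trajectory angle:
Height difference = 0.84 - 0.6 = 0.24 m
angle = atan(0.24 / 0.53)
angle = atan(0.45283)
angle = 24.36 degrees

24.36


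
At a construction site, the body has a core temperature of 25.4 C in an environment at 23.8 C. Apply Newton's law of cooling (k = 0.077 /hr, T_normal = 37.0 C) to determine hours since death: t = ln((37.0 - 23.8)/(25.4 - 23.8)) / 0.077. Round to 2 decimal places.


Using Newton's law of cooling:
t = ln((T_normal - T_ambient) / (T_body - T_ambient)) / k
T_normal - T_ambient = 13.2
T_body - T_ambient = 1.6
Ratio = 8.25
ln(ratio) = 2.110213
t = 2.110213 / 0.077 = 27.41 hours

27.41


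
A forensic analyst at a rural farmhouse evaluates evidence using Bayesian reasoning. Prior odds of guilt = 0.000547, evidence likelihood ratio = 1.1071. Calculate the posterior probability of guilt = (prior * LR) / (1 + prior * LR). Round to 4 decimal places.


Bayesian evidence evaluation:
Posterior odds = prior_odds * LR = 0.000547 * 1.1071 = 0.0006055837
Posterior probability = posterior_odds / (1 + posterior_odds)
= 0.0006055837 / (1 + 0.0006055837)
= 0.0006055837 / 1.0006055837
= 0.0006

0.0006


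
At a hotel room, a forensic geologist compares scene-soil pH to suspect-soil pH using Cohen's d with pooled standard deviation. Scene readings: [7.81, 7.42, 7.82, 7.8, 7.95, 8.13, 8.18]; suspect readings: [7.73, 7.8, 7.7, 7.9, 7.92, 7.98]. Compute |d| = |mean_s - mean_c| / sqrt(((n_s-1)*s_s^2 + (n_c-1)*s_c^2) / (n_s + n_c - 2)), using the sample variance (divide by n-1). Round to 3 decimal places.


Pooled-variance Cohen's d for soil pH comparison:
Scene mean = 55.11 / 7 = 7.872857
Suspect mean = 47.03 / 6 = 7.838333
Scene sample variance s_s^2 = 0.063924
Suspect sample variance s_c^2 = 0.012577
Pooled variance = ((n_s-1)*s_s^2 + (n_c-1)*s_c^2) / (n_s + n_c - 2) = 0.040584
Pooled SD = sqrt(0.040584) = 0.201455
Mean difference = 0.034524
|d| = |0.034524| / 0.201455 = 0.171

0.171


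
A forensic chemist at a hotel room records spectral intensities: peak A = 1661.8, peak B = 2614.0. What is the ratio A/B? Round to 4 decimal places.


Spectral peak ratio:
Peak A = 1661.8 counts
Peak B = 2614.0 counts
Ratio = 1661.8 / 2614.0 = 0.6357

0.6357


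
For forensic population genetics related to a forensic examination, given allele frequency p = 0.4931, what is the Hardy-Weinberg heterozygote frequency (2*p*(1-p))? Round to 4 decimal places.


Hardy-Weinberg heterozygote frequency:
q = 1 - p = 1 - 0.4931 = 0.5069
2pq = 2 * 0.4931 * 0.5069 = 0.4999

0.4999


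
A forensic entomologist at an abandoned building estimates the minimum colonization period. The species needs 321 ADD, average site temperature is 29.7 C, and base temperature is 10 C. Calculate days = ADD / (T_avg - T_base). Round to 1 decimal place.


Insect development time:
Effective temperature = avg_temp - T_base = 29.7 - 10 = 19.7 C
Days = ADD / effective_temp = 321 / 19.7 = 16.3 days

16.3


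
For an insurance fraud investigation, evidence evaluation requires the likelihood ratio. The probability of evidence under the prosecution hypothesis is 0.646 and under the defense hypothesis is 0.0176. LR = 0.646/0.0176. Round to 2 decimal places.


Likelihood ratio calculation:
LR = P(E|Hp) / P(E|Hd)
LR = 0.646 / 0.0176
LR = 36.70

36.70


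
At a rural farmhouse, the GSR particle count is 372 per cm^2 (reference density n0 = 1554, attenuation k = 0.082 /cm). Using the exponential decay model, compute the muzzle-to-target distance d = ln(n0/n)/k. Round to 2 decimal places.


GSR distance calculation:
n0/n = 1554 / 372 = 4.177419
ln(n0/n) = 1.429694
d = 1.429694 / 0.082 = 17.44 cm

17.44


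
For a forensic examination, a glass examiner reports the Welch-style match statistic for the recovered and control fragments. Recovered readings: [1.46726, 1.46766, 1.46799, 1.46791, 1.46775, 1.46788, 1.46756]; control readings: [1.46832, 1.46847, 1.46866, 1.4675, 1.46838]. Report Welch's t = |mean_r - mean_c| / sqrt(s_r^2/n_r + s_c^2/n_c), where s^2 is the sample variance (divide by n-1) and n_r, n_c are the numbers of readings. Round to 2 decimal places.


Welch's t-criterion for glass RI comparison:
Recovered mean = sum / n_r = 10.27401 / 7 = 1.4677157
Control mean = sum / n_c = 7.34133 / 5 = 1.468266
Recovered sample variance s_r^2 = 6.26952e-08
Control sample variance s_c^2 = 1.9988e-07
Welch SE (unpooled) = sqrt(s_r^2/n_r + s_c^2/n_c) = sqrt(8.95646e-09 + 3.9976e-08) = sqrt(4.89325e-08) = 0.000221207
|mean_r - mean_c| = 0.000550286
t = 0.000550286 / 0.000221207 = 2.49

2.49


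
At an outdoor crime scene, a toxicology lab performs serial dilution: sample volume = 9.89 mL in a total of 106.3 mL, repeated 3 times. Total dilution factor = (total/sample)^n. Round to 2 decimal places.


Dilution factor calculation:
Single dilution = V_total / V_sample = 106.3 / 9.89 ≈ 10.748231
Number of dilutions = 3
Total DF = (106.3 / 9.89)^3 (full precision, rounded at the end) = 1241.68

1241.68


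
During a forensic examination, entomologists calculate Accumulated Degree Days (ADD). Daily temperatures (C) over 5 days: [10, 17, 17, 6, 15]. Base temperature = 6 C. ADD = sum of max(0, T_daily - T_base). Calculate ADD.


Computing ADD day by day:
Day 1: max(0, 10 - 6) = 4
Day 2: max(0, 17 - 6) = 11
Day 3: max(0, 17 - 6) = 11
Day 4: max(0, 6 - 6) = 0
Day 5: max(0, 15 - 6) = 9
Total ADD = 35

35


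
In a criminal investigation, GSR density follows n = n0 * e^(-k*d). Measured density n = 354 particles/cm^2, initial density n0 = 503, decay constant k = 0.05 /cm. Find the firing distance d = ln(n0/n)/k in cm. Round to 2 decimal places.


GSR distance calculation:
n0/n = 503 / 354 = 1.420904
ln(n0/n) = 0.351293
d = 0.351293 / 0.05 = 7.03 cm

7.03


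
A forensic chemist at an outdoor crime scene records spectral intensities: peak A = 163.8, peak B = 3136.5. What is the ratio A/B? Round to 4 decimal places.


Spectral peak ratio:
Peak A = 163.8 counts
Peak B = 3136.5 counts
Ratio = 163.8 / 3136.5 = 0.0522

0.0522


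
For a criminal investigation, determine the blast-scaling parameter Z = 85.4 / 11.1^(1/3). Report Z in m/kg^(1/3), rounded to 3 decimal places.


Scaled distance calculation:
W^(1/3) = 11.1^(1/3) = 2.230699
Z = R / W^(1/3) = 85.4 / 2.230699
Z = 38.284 m/kg^(1/3)

38.284


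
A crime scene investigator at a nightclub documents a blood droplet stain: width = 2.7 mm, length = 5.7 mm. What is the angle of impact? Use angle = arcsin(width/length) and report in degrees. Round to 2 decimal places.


Blood spatter impact angle calculation:
width / length = 2.7 / 5.7 = 0.473684
angle = arcsin(0.473684)
angle = 28.27 degrees

28.27


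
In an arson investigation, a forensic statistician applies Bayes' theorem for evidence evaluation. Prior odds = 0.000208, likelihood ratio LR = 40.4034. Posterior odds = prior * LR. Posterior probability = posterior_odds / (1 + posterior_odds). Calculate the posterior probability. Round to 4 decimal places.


Bayesian evidence evaluation:
Posterior odds = prior_odds * LR = 0.000208 * 40.4034 = 0.008403907
Posterior probability = posterior_odds / (1 + posterior_odds)
= 0.008403907 / (1 + 0.008403907)
= 0.008403907 / 1.008403907
= 0.0083

0.0083


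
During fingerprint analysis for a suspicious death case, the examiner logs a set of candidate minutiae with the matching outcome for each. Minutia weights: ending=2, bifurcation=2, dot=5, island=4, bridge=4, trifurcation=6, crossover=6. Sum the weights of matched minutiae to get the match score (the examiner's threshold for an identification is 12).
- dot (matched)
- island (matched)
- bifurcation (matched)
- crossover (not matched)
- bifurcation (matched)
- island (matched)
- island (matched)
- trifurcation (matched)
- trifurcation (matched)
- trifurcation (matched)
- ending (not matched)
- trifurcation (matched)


Weighted minutiae match score:
  dot: matched, +5 (running total 5)
  island: matched, +4 (running total 9)
  bifurcation: matched, +2 (running total 11)
  crossover: not matched, +0
  bifurcation: matched, +2 (running total 13)
  island: matched, +4 (running total 17)
  island: matched, +4 (running total 21)
  trifurcation: matched, +6 (running total 27)
  trifurcation: matched, +6 (running total 33)
  trifurcation: matched, +6 (running total 39)
  ending: not matched, +0
  trifurcation: matched, +6 (running total 45)
Total score = 45
Threshold = 12; verdict = identification

45


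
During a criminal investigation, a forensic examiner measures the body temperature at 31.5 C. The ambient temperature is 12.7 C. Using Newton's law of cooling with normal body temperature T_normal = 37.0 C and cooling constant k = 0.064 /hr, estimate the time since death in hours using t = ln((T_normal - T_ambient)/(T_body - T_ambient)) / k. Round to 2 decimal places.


Using Newton's law of cooling:
t = ln((T_normal - T_ambient) / (T_body - T_ambient)) / k
T_normal - T_ambient = 24.3
T_body - T_ambient = 18.8
Ratio = 1.292553
ln(ratio) = 0.256619
t = 0.256619 / 0.064 = 4.01 hours

4.01


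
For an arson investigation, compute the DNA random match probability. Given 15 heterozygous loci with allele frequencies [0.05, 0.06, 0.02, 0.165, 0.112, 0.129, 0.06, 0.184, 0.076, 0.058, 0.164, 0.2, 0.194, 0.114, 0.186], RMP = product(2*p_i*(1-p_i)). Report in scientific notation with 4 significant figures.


Computing RMP for 15 loci:
Locus 1: 2 * 0.05 * 0.95 = 0.095
Locus 2: 2 * 0.06 * 0.94 = 0.1128
Locus 3: 2 * 0.02 * 0.98 = 0.0392
Locus 4: 2 * 0.165 * 0.835 = 0.27555
Locus 5: 2 * 0.112 * 0.888 = 0.198912
Locus 6: 2 * 0.129 * 0.871 = 0.224718
Locus 7: 2 * 0.06 * 0.94 = 0.1128
Locus 8: 2 * 0.184 * 0.816 = 0.300288
Locus 9: 2 * 0.076 * 0.924 = 0.140448
Locus 10: 2 * 0.058 * 0.942 = 0.109272
Locus 11: 2 * 0.164 * 0.836 = 0.274208
Locus 12: 2 * 0.2 * 0.8 = 0.32
Locus 13: 2 * 0.194 * 0.806 = 0.312728
Locus 14: 2 * 0.114 * 0.886 = 0.202008
Locus 15: 2 * 0.186 * 0.814 = 0.302808
RMP = 4.515e-12

4.515e-12


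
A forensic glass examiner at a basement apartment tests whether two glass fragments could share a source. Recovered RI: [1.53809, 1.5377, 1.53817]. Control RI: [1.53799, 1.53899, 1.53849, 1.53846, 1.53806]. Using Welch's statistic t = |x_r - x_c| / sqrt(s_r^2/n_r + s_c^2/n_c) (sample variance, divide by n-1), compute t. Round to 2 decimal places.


Welch's t-criterion for glass RI comparison:
Recovered mean = sum / n_r = 4.61396 / 3 = 1.5379867
Control mean = sum / n_c = 7.69199 / 5 = 1.538398
Recovered sample variance s_r^2 = 6.32333e-08
Control sample variance s_c^2 = 1.6087e-07
Welch SE (unpooled) = sqrt(s_r^2/n_r + s_c^2/n_c) = sqrt(2.10778e-08 + 3.2174e-08) = sqrt(5.32518e-08) = 0.000230764
|mean_r - mean_c| = 0.000411333
t = 0.000411333 / 0.000230764 = 1.78

1.78


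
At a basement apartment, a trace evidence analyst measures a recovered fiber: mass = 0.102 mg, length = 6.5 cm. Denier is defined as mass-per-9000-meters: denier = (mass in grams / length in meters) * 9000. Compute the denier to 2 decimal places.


Denier calculation:
Mass in grams = 0.102 mg / 1000 = 0.000102 g
Length in meters = 6.5 cm / 100 = 0.065 m
Linear density = mass / length = 0.000102 / 0.065 = 0.00156923 g/m
Denier = (g/m) * 9000 = 0.00156923 * 9000 = 14.12

14.12


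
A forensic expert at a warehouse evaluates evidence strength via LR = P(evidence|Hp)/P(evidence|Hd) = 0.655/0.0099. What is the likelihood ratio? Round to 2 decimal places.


Likelihood ratio calculation:
LR = P(E|Hp) / P(E|Hd)
LR = 0.655 / 0.0099
LR = 66.16

66.16


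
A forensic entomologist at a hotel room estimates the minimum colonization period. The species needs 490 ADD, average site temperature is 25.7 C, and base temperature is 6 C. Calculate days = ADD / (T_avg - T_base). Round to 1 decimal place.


Insect development time:
Effective temperature = avg_temp - T_base = 25.7 - 6 = 19.7 C
Days = ADD / effective_temp = 490 / 19.7 = 24.9 days

24.9


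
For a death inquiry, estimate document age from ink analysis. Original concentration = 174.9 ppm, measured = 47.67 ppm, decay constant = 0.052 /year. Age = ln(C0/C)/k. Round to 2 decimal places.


Document age estimation:
C0/C = 174.9 / 47.67 = 3.668974
ln(C0/C) = 1.299912
t = 1.299912 / 0.052 = 25.00 years

25.00


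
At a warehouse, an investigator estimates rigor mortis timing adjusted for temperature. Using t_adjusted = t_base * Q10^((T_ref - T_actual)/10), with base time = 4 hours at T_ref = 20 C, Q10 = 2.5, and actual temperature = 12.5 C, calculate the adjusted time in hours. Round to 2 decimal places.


Rigor mortis time adjustment:
Exponent = (T_ref - T_actual) / 10 = (20 - 12.5) / 10 = 0.75
Q10 factor = 2.5^0.75 = 1.98818
t_adjusted = 4 * 1.98818 = 7.95 hours

7.95


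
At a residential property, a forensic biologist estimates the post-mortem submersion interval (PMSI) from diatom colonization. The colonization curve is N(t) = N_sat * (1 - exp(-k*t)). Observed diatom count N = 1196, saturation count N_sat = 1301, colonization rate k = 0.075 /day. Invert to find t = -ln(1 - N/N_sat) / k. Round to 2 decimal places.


PMSI from diatom colonization curve:
N / N_sat = 1196 / 1301 = 0.919293
1 - N/N_sat = 0.080707
ln(1 - N/N_sat) = -2.51693
t = -ln(1 - N/N_sat) / k = -(-2.51693) / 0.075 = 33.56 days

33.56


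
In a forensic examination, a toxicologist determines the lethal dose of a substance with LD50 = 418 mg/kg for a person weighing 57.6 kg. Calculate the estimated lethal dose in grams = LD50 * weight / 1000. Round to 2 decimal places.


Lethal dose calculation:
Lethal dose = LD50 * body_weight / 1000
= 418 * 57.6 / 1000
= 24076.8 / 1000
= 24.08 g

24.08


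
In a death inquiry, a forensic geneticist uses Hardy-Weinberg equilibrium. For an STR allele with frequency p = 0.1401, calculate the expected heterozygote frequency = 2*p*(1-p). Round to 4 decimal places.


Hardy-Weinberg heterozygote frequency:
q = 1 - p = 1 - 0.1401 = 0.8599
2pq = 2 * 0.1401 * 0.8599 = 0.2409

0.2409


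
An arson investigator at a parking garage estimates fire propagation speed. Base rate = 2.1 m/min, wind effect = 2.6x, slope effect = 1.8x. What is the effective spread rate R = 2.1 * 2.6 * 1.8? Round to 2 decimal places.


Fire spread rate calculation:
R = R0 * wind_factor * slope_factor
= 2.1 * 2.6 * 1.8
= 5.46 * 1.8
= 9.83 m/min

9.83


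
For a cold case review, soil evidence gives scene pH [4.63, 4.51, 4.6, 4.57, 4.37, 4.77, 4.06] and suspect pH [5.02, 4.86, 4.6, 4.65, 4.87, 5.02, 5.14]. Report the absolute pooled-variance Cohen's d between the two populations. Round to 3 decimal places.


Pooled-variance Cohen's d for soil pH comparison:
Scene mean = 31.51 / 7 = 4.501429
Suspect mean = 34.16 / 7 = 4.88
Scene sample variance s_s^2 = 0.052548
Suspect sample variance s_c^2 = 0.039767
Pooled variance = ((n_s-1)*s_s^2 + (n_c-1)*s_c^2) / (n_s + n_c - 2) = 0.046157
Pooled SD = sqrt(0.046157) = 0.214842
Mean difference = -0.378571
|d| = |-0.378571| / 0.214842 = 1.762

1.762


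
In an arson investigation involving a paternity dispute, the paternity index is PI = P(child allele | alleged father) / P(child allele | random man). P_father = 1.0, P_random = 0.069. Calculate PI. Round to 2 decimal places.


Paternity Index calculation:
PI = P(allele|father) / P(allele|random)
PI = 1.0 / 0.069
PI = 14.49

14.49


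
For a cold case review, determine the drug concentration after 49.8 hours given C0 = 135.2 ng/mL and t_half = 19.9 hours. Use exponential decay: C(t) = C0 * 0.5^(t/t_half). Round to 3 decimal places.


Drug concentration decay:
Number of half-lives = t / t_half = 49.8 / 19.9 = 2.502513
Decay factor = 0.5^2.502513 = 0.17646904
C(t) = 135.2 * 0.17646904 = 23.859 ng/mL

23.859


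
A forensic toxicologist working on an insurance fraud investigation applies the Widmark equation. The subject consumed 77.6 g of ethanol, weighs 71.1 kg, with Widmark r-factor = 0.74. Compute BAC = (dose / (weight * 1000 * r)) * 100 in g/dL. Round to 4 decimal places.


Applying the Widmark formula:
BAC = (dose_g / (body_wt * 1000 * r)) * 100
Denominator = 71.1 * 1000 * 0.74 = 52614
BAC = (77.6 / 52614) * 100
BAC = 0.1475 g/dL

0.1475


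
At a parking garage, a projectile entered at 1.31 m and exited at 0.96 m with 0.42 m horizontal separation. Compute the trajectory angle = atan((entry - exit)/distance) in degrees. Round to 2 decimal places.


Bullet trajectory angle:
Height difference = 1.31 - 0.96 = 0.35 m
angle = atan(0.35 / 0.42)
angle = atan(0.833333)
angle = 39.81 degrees

39.81


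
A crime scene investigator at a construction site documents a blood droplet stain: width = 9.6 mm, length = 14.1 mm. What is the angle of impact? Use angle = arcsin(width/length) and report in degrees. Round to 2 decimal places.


Blood spatter impact angle calculation:
width / length = 9.6 / 14.1 = 0.680851
angle = arcsin(0.680851)
angle = 42.91 degrees

42.91


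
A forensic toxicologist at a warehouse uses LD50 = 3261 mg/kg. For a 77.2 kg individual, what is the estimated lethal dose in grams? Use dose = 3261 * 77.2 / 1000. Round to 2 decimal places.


Lethal dose calculation:
Lethal dose = LD50 * body_weight / 1000
= 3261 * 77.2 / 1000
= 251749.2 / 1000
= 251.75 g

251.75


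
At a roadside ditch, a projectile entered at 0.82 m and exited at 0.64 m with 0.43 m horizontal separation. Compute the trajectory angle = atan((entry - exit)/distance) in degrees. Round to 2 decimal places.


Bullet trajectory angle:
Height difference = 0.82 - 0.64 = 0.18 m
angle = atan(0.18 / 0.43)
angle = atan(0.418605)
angle = 22.71 degrees

22.71


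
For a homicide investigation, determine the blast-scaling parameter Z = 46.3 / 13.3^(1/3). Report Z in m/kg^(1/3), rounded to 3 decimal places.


Scaled distance calculation:
W^(1/3) = 13.3^(1/3) = 2.369285
Z = R / W^(1/3) = 46.3 / 2.369285
Z = 19.542 m/kg^(1/3)

19.542


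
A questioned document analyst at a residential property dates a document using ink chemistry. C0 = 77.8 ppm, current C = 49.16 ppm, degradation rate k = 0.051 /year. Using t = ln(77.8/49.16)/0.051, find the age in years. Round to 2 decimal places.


Document age estimation:
C0/C = 77.8 / 49.16 = 1.582587
ln(C0/C) = 0.459061
t = 0.459061 / 0.051 = 9.00 years

9.00


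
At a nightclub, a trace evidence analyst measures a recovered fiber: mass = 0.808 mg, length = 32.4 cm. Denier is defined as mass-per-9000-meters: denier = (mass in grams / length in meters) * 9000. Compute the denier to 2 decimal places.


Denier calculation:
Mass in grams = 0.808 mg / 1000 = 0.000808 g
Length in meters = 32.4 cm / 100 = 0.324 m
Linear density = mass / length = 0.000808 / 0.324 = 0.00249383 g/m
Denier = (g/m) * 9000 = 0.00249383 * 9000 = 22.44

22.44


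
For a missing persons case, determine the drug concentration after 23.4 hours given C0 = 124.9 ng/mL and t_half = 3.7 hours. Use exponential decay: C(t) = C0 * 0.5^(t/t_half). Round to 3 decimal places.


Drug concentration decay:
Number of half-lives = t / t_half = 23.4 / 3.7 = 6.324324
Decay factor = 0.5^6.324324 = 0.01247926
C(t) = 124.9 * 0.01247926 = 1.559 ng/mL

1.559


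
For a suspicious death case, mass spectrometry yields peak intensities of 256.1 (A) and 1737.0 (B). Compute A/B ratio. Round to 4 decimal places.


Spectral peak ratio:
Peak A = 256.1 counts
Peak B = 1737.0 counts
Ratio = 256.1 / 1737.0 = 0.1474

0.1474


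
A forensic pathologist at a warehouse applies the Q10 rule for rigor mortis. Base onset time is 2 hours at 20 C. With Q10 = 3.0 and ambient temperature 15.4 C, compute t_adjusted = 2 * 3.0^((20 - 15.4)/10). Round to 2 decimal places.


Rigor mortis time adjustment:
Exponent = (T_ref - T_actual) / 10 = (20 - 15.4) / 10 = 0.46
Q10 factor = 3.0^0.46 = 1.65758
t_adjusted = 2 * 1.65758 = 3.32 hours

3.32


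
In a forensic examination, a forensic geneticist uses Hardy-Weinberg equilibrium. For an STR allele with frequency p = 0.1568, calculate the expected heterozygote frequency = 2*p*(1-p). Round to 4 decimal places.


Hardy-Weinberg heterozygote frequency:
q = 1 - p = 1 - 0.1568 = 0.8432
2pq = 2 * 0.1568 * 0.8432 = 0.2644

0.2644


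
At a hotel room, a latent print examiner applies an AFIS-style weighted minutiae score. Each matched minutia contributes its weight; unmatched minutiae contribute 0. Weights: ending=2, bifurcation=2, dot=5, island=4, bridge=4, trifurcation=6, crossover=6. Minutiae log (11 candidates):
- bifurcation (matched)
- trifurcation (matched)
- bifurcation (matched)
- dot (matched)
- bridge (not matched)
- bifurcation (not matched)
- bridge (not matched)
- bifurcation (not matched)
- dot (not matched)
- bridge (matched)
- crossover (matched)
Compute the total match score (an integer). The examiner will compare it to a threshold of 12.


Weighted minutiae match score:
  bifurcation: matched, +2 (running total 2)
  trifurcation: matched, +6 (running total 8)
  bifurcation: matched, +2 (running total 10)
  dot: matched, +5 (running total 15)
  bridge: not matched, +0
  bifurcation: not matched, +0
  bridge: not matched, +0
  bifurcation: not matched, +0
  dot: not matched, +0
  bridge: matched, +4 (running total 19)
  crossover: matched, +6 (running total 25)
Total score = 25
Threshold = 12; verdict = identification

25


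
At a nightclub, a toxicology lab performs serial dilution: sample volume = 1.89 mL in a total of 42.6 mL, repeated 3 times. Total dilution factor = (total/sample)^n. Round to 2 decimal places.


Dilution factor calculation:
Single dilution = V_total / V_sample = 42.6 / 1.89 ≈ 22.539683
Number of dilutions = 3
Total DF = (42.6 / 1.89)^3 (full precision, rounded at the end) = 11451.00

11451.00


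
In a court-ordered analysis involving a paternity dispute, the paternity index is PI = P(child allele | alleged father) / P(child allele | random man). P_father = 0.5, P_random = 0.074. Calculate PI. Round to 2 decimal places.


Paternity Index calculation:
PI = P(allele|father) / P(allele|random)
PI = 0.5 / 0.074
PI = 6.76

6.76


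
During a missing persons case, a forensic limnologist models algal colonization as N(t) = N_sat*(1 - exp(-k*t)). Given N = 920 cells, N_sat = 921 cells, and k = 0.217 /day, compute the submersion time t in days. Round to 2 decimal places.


PMSI from diatom colonization curve:
N / N_sat = 920 / 921 = 0.998914
1 - N/N_sat = 0.001086
ln(1 - N/N_sat) = -6.825254
t = -ln(1 - N/N_sat) / k = -(-6.825254) / 0.217 = 31.45 days

31.45


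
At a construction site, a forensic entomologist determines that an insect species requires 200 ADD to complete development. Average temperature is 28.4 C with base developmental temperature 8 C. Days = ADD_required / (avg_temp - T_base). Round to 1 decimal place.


Insect development time:
Effective temperature = avg_temp - T_base = 28.4 - 8 = 20.4 C
Days = ADD / effective_temp = 200 / 20.4 = 9.8 days

9.8


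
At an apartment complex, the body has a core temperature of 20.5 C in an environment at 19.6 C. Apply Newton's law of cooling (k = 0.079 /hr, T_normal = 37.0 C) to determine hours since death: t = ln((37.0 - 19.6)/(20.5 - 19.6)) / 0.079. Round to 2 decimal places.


Using Newton's law of cooling:
t = ln((T_normal - T_ambient) / (T_body - T_ambient)) / k
T_normal - T_ambient = 17.4
T_body - T_ambient = 0.9
Ratio = 19.333333
ln(ratio) = 2.961831
t = 2.961831 / 0.079 = 37.49 hours

37.49


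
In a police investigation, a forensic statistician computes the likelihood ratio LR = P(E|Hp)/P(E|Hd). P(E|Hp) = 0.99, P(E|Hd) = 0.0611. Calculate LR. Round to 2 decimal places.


Likelihood ratio calculation:
LR = P(E|Hp) / P(E|Hd)
LR = 0.99 / 0.0611
LR = 16.20

16.20


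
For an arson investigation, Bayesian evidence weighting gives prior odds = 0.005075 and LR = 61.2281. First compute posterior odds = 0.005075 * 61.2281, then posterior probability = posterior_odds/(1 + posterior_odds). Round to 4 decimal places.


Bayesian evidence evaluation:
Posterior odds = prior_odds * LR = 0.005075 * 61.2281 = 0.3107326
Posterior probability = posterior_odds / (1 + posterior_odds)
= 0.3107326 / (1 + 0.3107326)
= 0.3107326 / 1.3107326
= 0.2371

0.2371


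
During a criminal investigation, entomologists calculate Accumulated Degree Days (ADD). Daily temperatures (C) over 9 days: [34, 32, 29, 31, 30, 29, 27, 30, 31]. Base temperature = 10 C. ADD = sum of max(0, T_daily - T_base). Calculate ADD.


Computing ADD day by day:
Day 1: max(0, 34 - 10) = 24
Day 2: max(0, 32 - 10) = 22
Day 3: max(0, 29 - 10) = 19
Day 4: max(0, 31 - 10) = 21
Day 5: max(0, 30 - 10) = 20
Day 6: max(0, 29 - 10) = 19
Day 7: max(0, 27 - 10) = 17
Day 8: max(0, 30 - 10) = 20
Day 9: max(0, 31 - 10) = 21
Total ADD = 183

183
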